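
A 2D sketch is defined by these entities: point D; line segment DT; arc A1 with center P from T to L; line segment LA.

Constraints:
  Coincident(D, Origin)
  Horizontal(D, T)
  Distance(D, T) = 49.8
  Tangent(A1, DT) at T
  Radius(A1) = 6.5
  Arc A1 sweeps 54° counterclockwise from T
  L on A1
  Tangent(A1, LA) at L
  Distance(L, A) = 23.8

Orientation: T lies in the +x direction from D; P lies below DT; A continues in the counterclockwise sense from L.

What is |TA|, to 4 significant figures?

29.18

D is at the origin; D and T share the same y with |DT| = 49.8 and T on the +x side, so T = (49.80, 0.000). Tangency of A1 to DT means the radius PT is perpendicular to DT, so P = T + (0, -6.5) = (49.80, -6.500). On A1, T sits at bearing 90° from P; a 54° counterclockwise sweep puts L at bearing 144°, so L = P + 6.5·(cos 144°, sin 144°) = (44.54, -2.679). A1 meets LA tangentially, so PL is at right angles to LA, so LA runs along (−sin 144°, cos 144°); with |LA| = 23.8, A = (30.55, -21.93). Then |TA| = |A − T| = 29.18.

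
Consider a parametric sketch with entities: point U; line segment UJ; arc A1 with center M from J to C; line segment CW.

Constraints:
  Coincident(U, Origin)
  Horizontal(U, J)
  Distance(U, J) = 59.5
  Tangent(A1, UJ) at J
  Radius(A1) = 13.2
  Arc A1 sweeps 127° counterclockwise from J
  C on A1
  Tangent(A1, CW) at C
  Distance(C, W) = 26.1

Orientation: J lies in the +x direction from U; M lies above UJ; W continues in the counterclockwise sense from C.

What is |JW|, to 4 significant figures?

42.30

U is at the origin; U and J share the same y with |UJ| = 59.5 and J on the +x side, so J = (59.50, 0.000). Tangency of A1 to UJ means the radius MJ is perpendicular to UJ, so M = J + (0, 13.2) = (59.50, 13.20). On A1, J sits at bearing -90° from M; a 127° counterclockwise sweep puts C at bearing 37°, so C = M + 13.2·(cos 37°, sin 37°) = (70.04, 21.14). Tangency of A1 to CW means the radius MC is perpendicular to CW, so CW runs along (−sin 37°, cos 37°); with |CW| = 26.1, W = (54.33, 41.99). Then |JW| = |W − J| = 42.30.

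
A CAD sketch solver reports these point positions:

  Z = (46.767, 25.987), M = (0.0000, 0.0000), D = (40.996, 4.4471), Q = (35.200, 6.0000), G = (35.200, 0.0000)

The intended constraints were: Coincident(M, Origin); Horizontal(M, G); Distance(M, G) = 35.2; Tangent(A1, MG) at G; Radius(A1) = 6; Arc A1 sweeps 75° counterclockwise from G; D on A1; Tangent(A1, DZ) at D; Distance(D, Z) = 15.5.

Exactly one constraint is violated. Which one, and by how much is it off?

Distance(D, Z) = 15.5 — off by 6.80.

M = (0.00, 0.00) ✓; M.y = 0.00, G.y = 0.00 ✓; |MG| = 35.20 ✓; ∠(QG, GM) = 90.00° ✓; |QG| = 6.000 ✓; bearing(Q→D) − bearing(Q→G) = 75.00° ✓; |QD| = 6.000 ✓; ∠(QD, DZ) = 90.00° ✓; |DZ| = 22.30 ✗.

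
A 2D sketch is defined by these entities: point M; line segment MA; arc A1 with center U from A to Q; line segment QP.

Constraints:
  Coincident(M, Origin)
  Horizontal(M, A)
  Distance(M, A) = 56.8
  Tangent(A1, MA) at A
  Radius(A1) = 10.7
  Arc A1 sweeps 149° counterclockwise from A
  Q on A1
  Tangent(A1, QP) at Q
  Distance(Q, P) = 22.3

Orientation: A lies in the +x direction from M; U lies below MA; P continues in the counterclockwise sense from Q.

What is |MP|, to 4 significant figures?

77.07

M is at the origin; M and A share the same y with |MA| = 56.8 and A on the +x side, so A = (56.80, 0.000). Since A1 is tangent to MA there, UA ⟂ MA, so U = A + (0, -10.7) = (56.80, -10.70). On A1, A sits at bearing 90° from U; a 149° counterclockwise sweep puts Q at bearing 239°, so Q = U + 10.7·(cos 239°, sin 239°) = (51.29, -19.87). The tangent condition forces UQ to be normal to QP, so QP runs along (−sin 239°, cos 239°); with |QP| = 22.3, P = (70.40, -31.36). Then |MP| = |P − M| = 77.07.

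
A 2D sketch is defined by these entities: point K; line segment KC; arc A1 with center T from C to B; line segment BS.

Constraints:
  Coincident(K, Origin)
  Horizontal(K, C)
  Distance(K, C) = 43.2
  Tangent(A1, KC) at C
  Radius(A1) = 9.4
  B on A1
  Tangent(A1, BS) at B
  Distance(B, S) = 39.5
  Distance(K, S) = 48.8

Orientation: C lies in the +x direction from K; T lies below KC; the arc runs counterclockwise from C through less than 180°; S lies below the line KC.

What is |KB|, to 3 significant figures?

34.9

K is at the origin; KC is horizontal with |KC| = 43.2 and C on the +x side, so C = (43.2, 0.00). The tangent condition forces TC to be normal to KC, so T = C + (0, -9.4) = (43.2, -9.40). Since TB ⟂ BS (tangency), |TS| = √(9.4² + 39.5²) = 40.6 regardless of where B sits on A1. So S lies on both circle(K, 48.8) and circle(T, 40.6); the below-KC intersection is S = (21.6, -43.8). B is the foot of the tangent from S: B = (34.3, -6.37).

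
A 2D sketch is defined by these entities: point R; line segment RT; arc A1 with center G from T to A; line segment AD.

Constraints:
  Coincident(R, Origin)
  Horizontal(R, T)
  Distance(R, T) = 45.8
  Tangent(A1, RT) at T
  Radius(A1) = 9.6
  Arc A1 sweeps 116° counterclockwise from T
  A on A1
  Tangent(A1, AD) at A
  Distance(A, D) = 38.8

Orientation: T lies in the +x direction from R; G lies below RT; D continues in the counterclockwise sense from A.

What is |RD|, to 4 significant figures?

72.84

R is at the origin; RT is horizontal with |RT| = 45.8 and T on the +x side, so T = (45.80, 0.000). A1 meets RT tangentially, so GT is at right angles to RT, so G = T + (0, -9.6) = (45.80, -9.600). On A1, T sits at bearing 90° from G; a 116° counterclockwise sweep puts A at bearing 206°, so A = G + 9.6·(cos 206°, sin 206°) = (37.17, -13.81). Since A1 is tangent to AD there, GA ⟂ AD, so AD runs along (−sin 206°, cos 206°); with |AD| = 38.8, D = (54.18, -48.68). Then |RD| = |D − R| = 72.84.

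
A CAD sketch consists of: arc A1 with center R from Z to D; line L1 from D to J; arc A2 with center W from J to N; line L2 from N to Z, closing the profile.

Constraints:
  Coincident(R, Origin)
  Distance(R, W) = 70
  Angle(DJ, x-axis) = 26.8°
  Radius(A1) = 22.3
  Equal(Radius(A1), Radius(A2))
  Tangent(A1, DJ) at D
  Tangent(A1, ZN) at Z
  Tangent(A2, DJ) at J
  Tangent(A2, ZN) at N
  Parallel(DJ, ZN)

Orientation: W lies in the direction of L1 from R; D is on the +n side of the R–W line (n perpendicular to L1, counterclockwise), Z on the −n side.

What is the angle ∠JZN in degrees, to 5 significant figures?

32.503°

The slot axis is L1's direction at 26.8°, so u = (cos 26.8°, sin 26.8°) = (0.89259, 0.45088) and n = (−sin 26.8°, cos 26.8°) = (-0.45088, 0.89259). R is at the origin and W lies 70.0 along u from R, so W = 70.0·u = (62.481, 31.561). Tangency of A1 to both parallel lines with radius 22.3 puts D and Z at R ± 22.3·n: D = (-10.055, 19.905), Z = (10.055, -19.905). Equal radii place J and N the same way about W: J = W + 22.3·n = (52.426, 51.466), N = W − 22.3·n = (72.536, 11.657). Then cos ∠JZN = ZJ·ZN / (|ZJ||ZN|), giving 32.503°.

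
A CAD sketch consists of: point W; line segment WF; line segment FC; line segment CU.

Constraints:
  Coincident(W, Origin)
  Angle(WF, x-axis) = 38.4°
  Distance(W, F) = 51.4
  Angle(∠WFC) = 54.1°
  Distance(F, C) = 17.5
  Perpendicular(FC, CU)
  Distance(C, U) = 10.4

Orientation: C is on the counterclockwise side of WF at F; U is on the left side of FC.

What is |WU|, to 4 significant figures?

33.70

W is at the origin; WF runs at 38.4° with length 51.4, so F = 51.4·(cos 38.4°, sin 38.4°) = (40.28, 31.93). ∠WFC = 54.1°, so FC runs at 38.4° + (180° − 54.1°) = 164.3° from the x-axis; with |FC| = 17.5, C = F + 17.5·(cos 164.3°, sin 164.3°) = (23.43, 36.66). FC is perpendicular to CU; with |CU| = 10.4 on the left of FC, U = C + 10.4·(-0.2706, -0.9627) = (20.62, 26.65). Then |WU| = |U − W| = 33.70.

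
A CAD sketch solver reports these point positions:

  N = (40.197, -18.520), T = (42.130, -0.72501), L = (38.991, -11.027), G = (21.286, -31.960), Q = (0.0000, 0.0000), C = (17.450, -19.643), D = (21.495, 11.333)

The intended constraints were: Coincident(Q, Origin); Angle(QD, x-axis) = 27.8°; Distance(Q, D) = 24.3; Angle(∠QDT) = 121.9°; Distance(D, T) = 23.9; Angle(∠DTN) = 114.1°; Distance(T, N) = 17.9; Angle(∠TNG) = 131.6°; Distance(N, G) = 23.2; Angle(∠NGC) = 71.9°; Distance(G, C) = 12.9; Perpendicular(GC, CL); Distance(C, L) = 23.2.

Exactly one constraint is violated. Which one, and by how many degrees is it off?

Perpendicular(GC, CL) — off by 4.50°.

Q = (0.00, 0.00) ✓; QD at 27.80° ✓; |QD| = 24.30 ✓; ∠QDT = 121.9° ✓; |DT| = 23.90 ✓; ∠DTN = 114.1° ✓; |TN| = 17.90 ✓; ∠TNG = 131.6° ✓; |NG| = 23.20 ✓; ∠NGC = 71.90° ✓; |GC| = 12.90 ✓; ∠(GC, CL) = 85.50° ✗; |CL| = 23.20 ✓.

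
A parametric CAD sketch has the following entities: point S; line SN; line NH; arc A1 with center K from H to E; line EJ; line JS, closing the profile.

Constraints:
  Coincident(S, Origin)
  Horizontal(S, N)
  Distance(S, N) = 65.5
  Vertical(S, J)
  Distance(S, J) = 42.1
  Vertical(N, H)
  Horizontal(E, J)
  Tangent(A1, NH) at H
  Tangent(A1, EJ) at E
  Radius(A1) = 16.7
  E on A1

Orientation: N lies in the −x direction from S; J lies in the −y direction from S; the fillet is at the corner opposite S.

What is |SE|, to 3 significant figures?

64.5

S is at the origin; SN is horizontal with |SN| = 65.5 and N on the −x side, so N = (-65.5, 0.00). S and J share the same x with |SJ| = 42.1 and J on the −y side, so J = (0.00, -42.1). The virtual corner opposite S is at (-65.5, -42.1). Tangency of A1 to NH means the radius KH is perpendicular to NH and tangency of A1 to EJ means the radius KE is perpendicular to EJ, with radius 16.7, so the center K sits 16.7 in from both sides at K = (-48.8, -25.4). That places the tangent points at H = (-65.5, -25.4) on NH and E = (-48.8, -42.1) on EJ. Then |SE| = |E − S| = 64.5.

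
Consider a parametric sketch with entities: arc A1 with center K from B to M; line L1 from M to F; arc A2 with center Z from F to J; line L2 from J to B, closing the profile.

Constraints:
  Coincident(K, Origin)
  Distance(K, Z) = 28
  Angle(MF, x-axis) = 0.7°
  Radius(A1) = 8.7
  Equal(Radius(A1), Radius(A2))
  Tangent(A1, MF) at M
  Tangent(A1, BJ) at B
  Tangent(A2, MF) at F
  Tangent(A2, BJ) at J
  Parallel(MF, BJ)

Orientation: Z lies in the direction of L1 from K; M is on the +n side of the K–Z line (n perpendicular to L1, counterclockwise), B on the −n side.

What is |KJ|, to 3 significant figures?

29.3

The slot axis is L1's direction at 0.7°, so u = (cos 0.7°, sin 0.7°) = (1.00, 0.0122) and n = (−sin 0.7°, cos 0.7°) = (-0.0122, 1.00). K is at the origin and Z lies 28.0 along u from K, so Z = 28.0·u = (28.0, 0.342). Tangency of A1 to both parallel lines with radius 8.7 puts M and B at K ± 8.7·n: M = (-0.106, 8.70), B = (0.106, -8.70). Equal radii place F and J the same way about Z: F = Z + 8.7·n = (27.9, 9.04), J = Z − 8.7·n = (28.1, -8.36). Then |KJ| = |J − K| = 29.3.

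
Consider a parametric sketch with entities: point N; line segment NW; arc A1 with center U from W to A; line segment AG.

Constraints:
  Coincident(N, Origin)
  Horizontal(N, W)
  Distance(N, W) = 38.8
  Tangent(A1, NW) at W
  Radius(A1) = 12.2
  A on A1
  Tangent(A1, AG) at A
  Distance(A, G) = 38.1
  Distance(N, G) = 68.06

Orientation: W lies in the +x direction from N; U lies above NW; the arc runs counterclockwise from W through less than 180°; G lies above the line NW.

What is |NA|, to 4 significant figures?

52.80

Checks: ∠(UW, WN) = 90.00° ✓; |UW| = 12.20 ✓; |UA| = 12.20 ✓; ∠(UA, AG) = 90.00° ✓; |AG| = 38.10 ✓; |NG| = 68.06 ✓.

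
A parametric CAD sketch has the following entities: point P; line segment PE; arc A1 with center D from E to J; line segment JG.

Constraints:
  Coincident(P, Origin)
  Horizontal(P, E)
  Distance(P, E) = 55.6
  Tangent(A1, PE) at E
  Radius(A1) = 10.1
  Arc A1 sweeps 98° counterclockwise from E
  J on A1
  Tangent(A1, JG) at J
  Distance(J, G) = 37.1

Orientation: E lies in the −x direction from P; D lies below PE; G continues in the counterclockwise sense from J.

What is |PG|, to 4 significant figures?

77.33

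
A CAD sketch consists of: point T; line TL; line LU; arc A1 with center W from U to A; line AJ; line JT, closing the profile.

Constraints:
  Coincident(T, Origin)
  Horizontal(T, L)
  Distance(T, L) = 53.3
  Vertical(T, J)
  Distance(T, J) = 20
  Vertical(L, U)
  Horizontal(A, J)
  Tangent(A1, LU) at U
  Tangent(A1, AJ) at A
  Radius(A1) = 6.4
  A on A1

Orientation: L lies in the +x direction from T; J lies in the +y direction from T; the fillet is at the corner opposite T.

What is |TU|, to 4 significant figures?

55.01

T is at the origin; T and L share the same y with |TL| = 53.3 and L on the +x side, so L = (53.30, 0.000). T and J share the same x with |TJ| = 20.0 and J on the +y side, so J = (0.000, 20.00). The virtual corner opposite T is at (53.30, 20.00). The tangent condition forces WU to be normal to LU and the tangent condition forces WA to be normal to AJ, with radius 6.4, so the center W sits 6.4 in from both sides at W = (46.90, 13.60). That places the tangent points at U = (53.30, 13.60) on LU and A = (46.90, 20.00) on AJ. Then |TU| = |U − T| = 55.01.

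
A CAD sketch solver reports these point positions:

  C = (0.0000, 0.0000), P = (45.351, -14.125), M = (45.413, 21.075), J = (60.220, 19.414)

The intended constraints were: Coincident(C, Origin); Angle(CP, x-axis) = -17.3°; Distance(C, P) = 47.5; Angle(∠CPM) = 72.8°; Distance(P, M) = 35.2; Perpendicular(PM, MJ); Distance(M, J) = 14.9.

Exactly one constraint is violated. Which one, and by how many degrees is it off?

Perpendicular(PM, MJ) — off by 6.30°.

C = (0.00, 0.00) ✓; CP at -17.30° ✓; |CP| = 47.50 ✓; ∠CPM = 72.80° ✓; |PM| = 35.20 ✓; ∠(PM, MJ) = 96.30° ✗; |MJ| = 14.90 ✓.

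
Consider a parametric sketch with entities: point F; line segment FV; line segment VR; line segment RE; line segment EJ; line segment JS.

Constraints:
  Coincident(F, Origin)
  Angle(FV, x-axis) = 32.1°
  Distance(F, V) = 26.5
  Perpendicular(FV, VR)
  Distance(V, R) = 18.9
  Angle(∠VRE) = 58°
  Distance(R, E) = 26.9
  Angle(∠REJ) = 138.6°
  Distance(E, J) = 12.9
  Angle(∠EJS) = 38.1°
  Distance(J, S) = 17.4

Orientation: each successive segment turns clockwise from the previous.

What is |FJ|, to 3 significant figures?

7.72

F is at the origin; FV runs at 32.1° with length 26.5, so V = (22.4, 14.1). The perpendicularity gives VR at right angles to FV, so VR runs at -57.9°; with |VR| = 18.9, R = (32.5, -1.93). ∠VRE = 58.0° gives RE at -180° from the x-axis; with |RE| = 26.9, E = (5.59, -1.98). ∠REJ = 138.6° gives EJ at 139° from the x-axis; with |EJ| = 12.9, J = (-4.10, 6.54). Then |FJ| = |J − F| = 7.72.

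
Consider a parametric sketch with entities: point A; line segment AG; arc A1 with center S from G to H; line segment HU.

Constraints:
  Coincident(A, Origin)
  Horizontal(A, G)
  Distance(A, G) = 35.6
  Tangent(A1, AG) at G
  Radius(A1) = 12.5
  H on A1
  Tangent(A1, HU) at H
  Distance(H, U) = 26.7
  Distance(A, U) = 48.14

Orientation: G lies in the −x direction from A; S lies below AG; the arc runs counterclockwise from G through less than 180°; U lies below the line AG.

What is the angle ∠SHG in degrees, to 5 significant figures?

23.101°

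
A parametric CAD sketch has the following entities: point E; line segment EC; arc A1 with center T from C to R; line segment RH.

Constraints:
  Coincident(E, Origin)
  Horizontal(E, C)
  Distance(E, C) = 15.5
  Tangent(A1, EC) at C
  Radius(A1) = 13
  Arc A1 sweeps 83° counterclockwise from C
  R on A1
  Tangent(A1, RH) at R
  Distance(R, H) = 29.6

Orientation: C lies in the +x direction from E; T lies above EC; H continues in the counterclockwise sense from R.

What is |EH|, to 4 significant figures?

51.85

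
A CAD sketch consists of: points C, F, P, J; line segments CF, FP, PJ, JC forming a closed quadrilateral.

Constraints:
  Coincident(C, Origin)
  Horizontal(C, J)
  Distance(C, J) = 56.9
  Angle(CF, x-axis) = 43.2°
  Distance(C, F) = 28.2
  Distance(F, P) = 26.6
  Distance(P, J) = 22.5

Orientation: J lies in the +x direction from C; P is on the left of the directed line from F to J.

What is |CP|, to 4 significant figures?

51.31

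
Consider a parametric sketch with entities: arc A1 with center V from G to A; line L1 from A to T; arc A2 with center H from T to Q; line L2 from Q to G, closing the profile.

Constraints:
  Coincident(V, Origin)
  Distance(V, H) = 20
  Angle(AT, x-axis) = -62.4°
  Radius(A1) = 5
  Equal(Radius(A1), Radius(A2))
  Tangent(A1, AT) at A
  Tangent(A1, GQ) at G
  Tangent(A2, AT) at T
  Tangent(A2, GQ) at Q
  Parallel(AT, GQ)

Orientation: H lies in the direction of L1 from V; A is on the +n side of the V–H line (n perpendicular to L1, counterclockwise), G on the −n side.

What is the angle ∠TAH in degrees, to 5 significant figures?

14.036°

The slot axis is L1's direction at -62.4°, so u = (cos -62.4°, sin -62.4°) = (0.46330, -0.88620) and n = (−sin -62.4°, cos -62.4°) = (0.88620, 0.46330). V is at the origin and H lies 20.0 along u from V, so H = 20.0·u = (9.2659, -17.724). Tangency of A1 to both parallel lines with radius 5.0 puts A and G at V ± 5.0·n: A = (4.4310, 2.3165), G = (-4.4310, -2.3165). Equal radii place T and Q the same way about H: T = H + 5.0·n = (13.697, -15.408), Q = H − 5.0·n = (4.8349, -20.041). Then cos ∠TAH = AT·AH / (|AT||AH|), giving 14.036°.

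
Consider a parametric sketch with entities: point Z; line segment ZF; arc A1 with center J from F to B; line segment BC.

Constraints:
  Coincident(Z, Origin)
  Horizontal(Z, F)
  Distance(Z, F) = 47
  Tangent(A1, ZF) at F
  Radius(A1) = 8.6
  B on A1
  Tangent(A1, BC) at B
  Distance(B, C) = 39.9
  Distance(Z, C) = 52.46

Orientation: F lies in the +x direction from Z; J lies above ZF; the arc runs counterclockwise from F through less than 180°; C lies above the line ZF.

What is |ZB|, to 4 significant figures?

55.39

Checks: Z = (0.00, 0.00) ✓; |JB| = 8.600 ✓; ∠(JB, BC) = 90.00° ✓; |BC| = 39.90 ✓; |ZC| = 52.46 ✓.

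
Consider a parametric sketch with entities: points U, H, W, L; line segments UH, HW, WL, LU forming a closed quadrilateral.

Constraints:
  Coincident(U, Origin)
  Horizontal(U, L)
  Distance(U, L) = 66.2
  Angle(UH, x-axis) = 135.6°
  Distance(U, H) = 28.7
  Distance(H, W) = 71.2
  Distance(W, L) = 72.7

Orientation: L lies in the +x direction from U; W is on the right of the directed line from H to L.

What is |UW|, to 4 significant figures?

45.64

Checks: |HW| = 71.20 ✓; |WL| = 72.70 ✓.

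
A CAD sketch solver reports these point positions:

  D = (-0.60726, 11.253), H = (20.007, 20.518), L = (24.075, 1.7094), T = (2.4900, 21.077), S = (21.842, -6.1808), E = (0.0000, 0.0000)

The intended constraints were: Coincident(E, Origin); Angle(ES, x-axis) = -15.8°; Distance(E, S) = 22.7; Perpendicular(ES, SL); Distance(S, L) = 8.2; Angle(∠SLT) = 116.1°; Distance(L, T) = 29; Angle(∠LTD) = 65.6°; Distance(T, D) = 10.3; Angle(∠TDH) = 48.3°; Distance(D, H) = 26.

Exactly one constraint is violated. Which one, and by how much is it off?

Distance(D, H) = 26 — off by 3.40.

E = (0.00, 0.00) ✓; ES at -15.80° ✓; |ES| = 22.70 ✓; ∠(ES, SL) = 90.00° ✓; |SL| = 8.200 ✓; ∠SLT = 116.1° ✓; |LT| = 29.00 ✓; ∠LTD = 65.60° ✓; |TD| = 10.30 ✓; ∠TDH = 48.30° ✓; |DH| = 22.60 ✗.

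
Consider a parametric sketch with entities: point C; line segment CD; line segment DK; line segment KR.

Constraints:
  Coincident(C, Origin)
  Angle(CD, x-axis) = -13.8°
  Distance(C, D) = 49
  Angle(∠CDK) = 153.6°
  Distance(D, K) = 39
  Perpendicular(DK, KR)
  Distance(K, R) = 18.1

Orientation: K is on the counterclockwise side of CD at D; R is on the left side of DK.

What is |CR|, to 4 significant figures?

82.97

C is at the origin; CD runs at -13.8° with length 49.0, so D = 49.0·(cos -13.8°, sin -13.8°) = (47.59, -11.69). ∠CDK = 153.6°, so DK runs at -13.8° + (180° − 153.6°) = 12.60° from the x-axis; with |DK| = 39.0, K = D + 39.0·(cos 12.60°, sin 12.60°) = (85.65, -3.181). DK is perpendicular to KR; with |KR| = 18.1 on the left of DK, R = K + 18.1·(-0.2181, 0.9759) = (81.70, 14.48). Then |CR| = |R − C| = 82.97.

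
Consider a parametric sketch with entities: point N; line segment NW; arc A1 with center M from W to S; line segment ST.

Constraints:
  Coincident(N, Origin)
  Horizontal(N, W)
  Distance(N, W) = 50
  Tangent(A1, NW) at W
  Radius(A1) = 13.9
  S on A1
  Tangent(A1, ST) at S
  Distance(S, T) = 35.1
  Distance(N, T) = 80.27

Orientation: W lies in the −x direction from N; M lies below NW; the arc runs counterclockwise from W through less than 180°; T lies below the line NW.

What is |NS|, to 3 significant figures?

65.4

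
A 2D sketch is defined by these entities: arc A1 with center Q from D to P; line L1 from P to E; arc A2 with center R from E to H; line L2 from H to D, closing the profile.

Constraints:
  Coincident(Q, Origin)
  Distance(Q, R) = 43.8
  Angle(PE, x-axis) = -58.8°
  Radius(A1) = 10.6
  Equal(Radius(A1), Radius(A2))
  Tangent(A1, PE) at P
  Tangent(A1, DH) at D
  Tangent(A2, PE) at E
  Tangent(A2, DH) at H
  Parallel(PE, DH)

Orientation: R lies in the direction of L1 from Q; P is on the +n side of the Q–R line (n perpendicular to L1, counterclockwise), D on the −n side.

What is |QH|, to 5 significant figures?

45.064

The slot axis is L1's direction at -58.8°, so u = (cos -58.8°, sin -58.8°) = (0.51803, -0.85536) and n = (−sin -58.8°, cos -58.8°) = (0.85536, 0.51803). Q is at the origin and R lies 43.8 along u from Q, so R = 43.8·u = (22.690, -37.465). Tangency of A1 to both parallel lines with radius 10.6 puts P and D at Q ± 10.6·n: P = (9.0669, 5.4911), D = (-9.0669, -5.4911). Equal radii place E and H the same way about R: E = R + 10.6·n = (31.756, -31.974), H = R − 10.6·n = (13.623, -42.956). Then |QH| = |H − Q| = 45.064.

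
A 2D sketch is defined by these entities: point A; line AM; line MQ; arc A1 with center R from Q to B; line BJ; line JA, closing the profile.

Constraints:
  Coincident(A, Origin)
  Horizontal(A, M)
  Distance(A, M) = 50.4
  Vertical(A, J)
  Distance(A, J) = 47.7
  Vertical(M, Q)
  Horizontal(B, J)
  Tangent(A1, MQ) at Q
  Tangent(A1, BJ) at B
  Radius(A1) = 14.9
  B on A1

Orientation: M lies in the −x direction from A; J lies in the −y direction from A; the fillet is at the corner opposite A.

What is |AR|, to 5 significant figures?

48.333

A and J share the same x with |AJ| = 47.7 and J on the −y side, so J = (0.0000, -47.700). The virtual corner opposite A is at (-50.400, -47.700). The tangent condition forces RQ to be normal to MQ and A1 meets BJ tangentially, so RB is at right angles to BJ, with radius 14.9, so the center R sits 14.9 in from both sides at R = (-35.500, -32.800). Then |AR| = |R − A| = 48.333.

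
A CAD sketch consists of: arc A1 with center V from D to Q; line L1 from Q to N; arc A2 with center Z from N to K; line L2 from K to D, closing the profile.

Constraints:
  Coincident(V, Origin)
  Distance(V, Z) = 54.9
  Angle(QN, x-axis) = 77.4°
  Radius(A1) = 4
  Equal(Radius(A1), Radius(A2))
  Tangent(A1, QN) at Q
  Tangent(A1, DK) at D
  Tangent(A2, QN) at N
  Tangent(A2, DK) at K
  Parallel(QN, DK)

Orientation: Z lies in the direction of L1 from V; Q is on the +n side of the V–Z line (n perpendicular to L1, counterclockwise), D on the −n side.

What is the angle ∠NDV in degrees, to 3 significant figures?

81.7°

The slot axis is L1's direction at 77.4°, so u = (cos 77.4°, sin 77.4°) = (0.218, 0.976) and n = (−sin 77.4°, cos 77.4°) = (-0.976, 0.218). V is at the origin and Z lies 54.9 along u from V, so Z = 54.9·u = (12.0, 53.6). Tangency of A1 to both parallel lines with radius 4.0 puts Q and D at V ± 4.0·n: Q = (-3.90, 0.873), D = (3.90, -0.873). Equal radii place N and K the same way about Z: N = Z + 4.0·n = (8.07, 54.5), K = Z − 4.0·n = (15.9, 52.7). Then cos ∠NDV = DN·DV / (|DN||DV|), giving 81.7°.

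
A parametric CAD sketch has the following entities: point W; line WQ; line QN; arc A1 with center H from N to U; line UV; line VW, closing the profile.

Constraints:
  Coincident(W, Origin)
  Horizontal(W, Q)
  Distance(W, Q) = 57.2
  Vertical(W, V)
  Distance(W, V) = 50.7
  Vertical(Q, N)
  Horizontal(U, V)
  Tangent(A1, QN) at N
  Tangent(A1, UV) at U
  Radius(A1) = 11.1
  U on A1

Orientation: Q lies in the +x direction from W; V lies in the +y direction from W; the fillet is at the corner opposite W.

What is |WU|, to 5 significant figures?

68.525

The virtual corner opposite W is at (57.200, 50.700). Tangency of A1 to QN means the radius HN is perpendicular to QN and since A1 is tangent to UV there, HU ⟂ UV, with radius 11.1, so the center H sits 11.1 in from both sides at H = (46.100, 39.600). That places the tangent points at N = (57.200, 39.600) on QN and U = (46.100, 50.700) on UV. Then |WU| = |U − W| = 68.525.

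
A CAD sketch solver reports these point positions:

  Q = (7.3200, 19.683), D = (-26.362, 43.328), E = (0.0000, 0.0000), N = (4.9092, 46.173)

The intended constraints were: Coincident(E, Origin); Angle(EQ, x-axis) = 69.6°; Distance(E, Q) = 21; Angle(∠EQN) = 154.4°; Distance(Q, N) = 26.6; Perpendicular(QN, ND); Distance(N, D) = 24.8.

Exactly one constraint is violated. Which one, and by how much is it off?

Distance(N, D) = 24.8 — off by 6.60.

E = (0.00, 0.00) ✓; EQ at 69.60° ✓; |EQ| = 21.00 ✓; ∠EQN = 154.4° ✓; |QN| = 26.60 ✓; ∠(QN, ND) = 90.00° ✓; |ND| = 31.40 ✗.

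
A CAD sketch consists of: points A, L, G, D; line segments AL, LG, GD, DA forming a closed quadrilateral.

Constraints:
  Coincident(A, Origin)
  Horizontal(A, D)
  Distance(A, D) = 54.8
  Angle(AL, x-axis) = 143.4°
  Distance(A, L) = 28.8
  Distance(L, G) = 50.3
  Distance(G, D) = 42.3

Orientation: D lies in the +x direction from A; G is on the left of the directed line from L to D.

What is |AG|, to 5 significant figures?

39.629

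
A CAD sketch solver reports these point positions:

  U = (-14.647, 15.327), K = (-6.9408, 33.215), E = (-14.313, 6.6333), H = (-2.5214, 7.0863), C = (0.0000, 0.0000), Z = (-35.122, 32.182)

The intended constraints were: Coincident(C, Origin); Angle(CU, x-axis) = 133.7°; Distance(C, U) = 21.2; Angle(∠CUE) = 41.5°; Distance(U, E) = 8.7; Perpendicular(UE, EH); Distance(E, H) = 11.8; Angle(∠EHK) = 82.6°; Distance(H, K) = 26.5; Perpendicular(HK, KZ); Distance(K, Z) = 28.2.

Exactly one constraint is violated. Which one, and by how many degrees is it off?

Perpendicular(HK, KZ) — off by 7.50°.

C = (0.00, 0.00) ✓; CU at 133.7° ✓; |CU| = 21.20 ✓; ∠CUE = 41.50° ✓; |UE| = 8.700 ✓; ∠(UE, EH) = 90.00° ✓; |EH| = 11.80 ✓; ∠EHK = 82.60° ✓; |HK| = 26.50 ✓; ∠(HK, KZ) = 82.50° ✗; |KZ| = 28.20 ✓.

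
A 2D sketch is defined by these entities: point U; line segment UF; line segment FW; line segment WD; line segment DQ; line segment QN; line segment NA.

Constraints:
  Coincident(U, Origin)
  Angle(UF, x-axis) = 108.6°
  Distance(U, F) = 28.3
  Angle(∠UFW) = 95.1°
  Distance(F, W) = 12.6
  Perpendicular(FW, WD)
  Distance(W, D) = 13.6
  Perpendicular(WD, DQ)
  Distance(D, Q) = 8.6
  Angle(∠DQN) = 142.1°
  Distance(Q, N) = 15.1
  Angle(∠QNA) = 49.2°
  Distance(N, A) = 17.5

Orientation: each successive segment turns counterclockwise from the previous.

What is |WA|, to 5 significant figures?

3.4718

U is at the origin; UF runs at 108.6° with length 28.3, so F = (-9.0265, 26.822). ∠UFW = 95.1° gives FW at -166.50° from the x-axis; with |FW| = 12.6, W = (-21.278, 23.880). FW is perpendicular to WD, so WD runs at -76.500°; with |WD| = 13.6, D = (-18.104, 10.656). The perpendicularity gives DQ at right angles to WD, so DQ runs at 13.500°; with |DQ| = 8.6, Q = (-9.7412, 12.664). ∠DQN = 142.1° gives QN at 51.400° from the x-axis; with |QN| = 15.1, N = (-0.32059, 24.465). ∠QNA = 49.2° gives NA at -177.80° from the x-axis; with |NA| = 17.5, A = (-17.808, 23.793). Then |WA| = |A − W| = 3.4718.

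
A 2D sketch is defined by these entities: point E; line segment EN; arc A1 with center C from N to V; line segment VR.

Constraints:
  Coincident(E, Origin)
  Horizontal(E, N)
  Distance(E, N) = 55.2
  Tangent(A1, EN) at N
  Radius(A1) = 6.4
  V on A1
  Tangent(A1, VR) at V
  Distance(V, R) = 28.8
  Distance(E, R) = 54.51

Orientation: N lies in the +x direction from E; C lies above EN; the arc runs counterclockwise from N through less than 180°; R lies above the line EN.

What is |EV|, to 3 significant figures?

61.2

Checks: |CN| = 6.400 ✓; |CV| = 6.400 ✓; ∠(CV, VR) = 90.00° ✓; |VR| = 28.80 ✓; |ER| = 54.51 ✓.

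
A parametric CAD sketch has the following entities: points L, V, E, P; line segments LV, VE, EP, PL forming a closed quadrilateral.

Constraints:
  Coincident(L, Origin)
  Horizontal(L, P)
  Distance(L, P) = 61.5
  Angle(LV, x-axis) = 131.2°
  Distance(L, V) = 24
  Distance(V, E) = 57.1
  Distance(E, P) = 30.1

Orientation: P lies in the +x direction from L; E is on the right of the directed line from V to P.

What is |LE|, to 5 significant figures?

35.147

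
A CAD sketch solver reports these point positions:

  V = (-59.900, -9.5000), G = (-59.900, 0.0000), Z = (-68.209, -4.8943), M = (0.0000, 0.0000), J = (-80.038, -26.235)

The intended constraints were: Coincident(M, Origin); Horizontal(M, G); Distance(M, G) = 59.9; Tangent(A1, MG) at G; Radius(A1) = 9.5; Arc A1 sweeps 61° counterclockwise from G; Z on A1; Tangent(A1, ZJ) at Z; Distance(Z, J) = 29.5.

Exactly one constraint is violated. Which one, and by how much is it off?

Distance(Z, J) = 29.5 — off by 5.10.

M = (0.00, 0.00) ✓; M.y = 0.00, G.y = 0.00 ✓; |MG| = 59.90 ✓; ∠(VG, GM) = 90.00° ✓; |VG| = 9.500 ✓; bearing(V→Z) − bearing(V→G) = 61.00° ✓; |VZ| = 9.500 ✓; ∠(VZ, ZJ) = 90.00° ✓; |ZJ| = 24.40 ✗.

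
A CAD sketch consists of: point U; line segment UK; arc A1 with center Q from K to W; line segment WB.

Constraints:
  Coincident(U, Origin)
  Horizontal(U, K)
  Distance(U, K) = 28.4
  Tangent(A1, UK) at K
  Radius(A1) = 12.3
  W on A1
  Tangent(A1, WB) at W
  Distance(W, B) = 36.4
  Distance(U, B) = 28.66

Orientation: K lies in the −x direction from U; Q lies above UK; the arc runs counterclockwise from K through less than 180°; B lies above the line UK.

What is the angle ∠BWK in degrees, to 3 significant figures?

159°

Checks: |QW| = 12.30 ✓; ∠(QW, WB) = 90.00° ✓; |WB| = 36.40 ✓; |UB| = 28.66 ✓.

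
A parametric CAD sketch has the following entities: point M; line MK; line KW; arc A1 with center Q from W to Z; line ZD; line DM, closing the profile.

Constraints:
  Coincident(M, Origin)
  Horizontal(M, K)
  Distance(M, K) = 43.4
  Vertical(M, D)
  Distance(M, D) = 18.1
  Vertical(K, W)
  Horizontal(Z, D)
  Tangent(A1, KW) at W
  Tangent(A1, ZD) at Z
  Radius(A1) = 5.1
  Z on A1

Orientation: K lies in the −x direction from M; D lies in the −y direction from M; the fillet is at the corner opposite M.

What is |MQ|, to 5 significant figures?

40.446

M is at the origin; MK is horizontal with |MK| = 43.4 and K on the −x side, so K = (-43.400, 0.0000). MD is vertical with |MD| = 18.1 and D on the −y side, so D = (0.0000, -18.100). The virtual corner opposite M is at (-43.400, -18.100). The tangent condition forces QW to be normal to KW and the tangent condition forces QZ to be normal to ZD, with radius 5.1, so the center Q sits 5.1 in from both sides at Q = (-38.300, -13.000). Then |MQ| = |Q − M| = 40.446.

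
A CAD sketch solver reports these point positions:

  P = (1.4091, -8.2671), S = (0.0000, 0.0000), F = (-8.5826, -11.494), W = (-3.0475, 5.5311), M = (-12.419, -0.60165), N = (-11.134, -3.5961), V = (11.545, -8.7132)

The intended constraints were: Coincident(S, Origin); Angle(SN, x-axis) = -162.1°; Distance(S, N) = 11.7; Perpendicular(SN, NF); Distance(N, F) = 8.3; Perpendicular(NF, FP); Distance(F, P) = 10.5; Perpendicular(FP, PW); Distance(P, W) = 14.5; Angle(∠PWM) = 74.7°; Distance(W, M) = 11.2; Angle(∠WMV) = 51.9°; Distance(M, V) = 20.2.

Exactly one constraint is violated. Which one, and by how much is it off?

Distance(M, V) = 20.2 — off by 5.10.

S = (0.00, 0.00) ✓; SN at -162.1° ✓; |SN| = 11.70 ✓; ∠(SN, NF) = 90.00° ✓; |NF| = 8.300 ✓; ∠(NF, FP) = 90.00° ✓; |FP| = 10.50 ✓; ∠(FP, PW) = 90.00° ✓; |PW| = 14.50 ✓; ∠PWM = 74.70° ✓; |WM| = 11.20 ✓; ∠WMV = 51.90° ✓; |MV| = 25.30 ✗.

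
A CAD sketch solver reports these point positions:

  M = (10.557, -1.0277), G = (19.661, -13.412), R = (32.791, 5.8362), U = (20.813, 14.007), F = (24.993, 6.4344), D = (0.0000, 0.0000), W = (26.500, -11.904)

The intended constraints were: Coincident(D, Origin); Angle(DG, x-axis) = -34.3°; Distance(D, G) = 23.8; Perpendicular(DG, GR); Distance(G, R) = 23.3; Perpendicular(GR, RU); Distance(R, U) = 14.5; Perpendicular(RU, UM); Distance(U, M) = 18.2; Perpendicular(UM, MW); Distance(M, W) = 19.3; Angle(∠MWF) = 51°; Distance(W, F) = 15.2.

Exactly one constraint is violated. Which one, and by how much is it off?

Distance(W, F) = 15.2 — off by 3.20.

D = (0.00, 0.00) ✓; DG at -34.30° ✓; |DG| = 23.80 ✓; ∠(DG, GR) = 90.00° ✓; |GR| = 23.30 ✓; ∠(GR, RU) = 90.00° ✓; |RU| = 14.50 ✓; ∠(RU, UM) = 90.00° ✓; |UM| = 18.20 ✓; ∠(UM, MW) = 90.00° ✓; |MW| = 19.30 ✓; ∠MWF = 51.00° ✓; |WF| = 18.40 ✗.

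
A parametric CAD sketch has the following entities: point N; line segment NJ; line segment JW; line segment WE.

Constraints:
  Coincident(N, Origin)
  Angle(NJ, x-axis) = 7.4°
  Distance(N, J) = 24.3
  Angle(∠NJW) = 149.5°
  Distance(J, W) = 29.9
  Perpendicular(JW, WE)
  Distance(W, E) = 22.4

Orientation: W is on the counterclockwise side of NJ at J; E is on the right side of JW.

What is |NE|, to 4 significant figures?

61.57

N is at the origin; NJ runs at 7.4° with length 24.3, so J = 24.3·(cos 7.4°, sin 7.4°) = (24.10, 3.130). ∠NJW = 149.5°, so JW runs at 7.4° + (180° − 149.5°) = 37.90° from the x-axis; with |JW| = 29.9, W = J + 29.9·(cos 37.90°, sin 37.90°) = (47.69, 21.50). JW ⟂ WE; with |WE| = 22.4 on the right of JW, E = W + 22.4·(0.6143, -0.7891) = (61.45, 3.821). Then |NE| = |E − N| = 61.57.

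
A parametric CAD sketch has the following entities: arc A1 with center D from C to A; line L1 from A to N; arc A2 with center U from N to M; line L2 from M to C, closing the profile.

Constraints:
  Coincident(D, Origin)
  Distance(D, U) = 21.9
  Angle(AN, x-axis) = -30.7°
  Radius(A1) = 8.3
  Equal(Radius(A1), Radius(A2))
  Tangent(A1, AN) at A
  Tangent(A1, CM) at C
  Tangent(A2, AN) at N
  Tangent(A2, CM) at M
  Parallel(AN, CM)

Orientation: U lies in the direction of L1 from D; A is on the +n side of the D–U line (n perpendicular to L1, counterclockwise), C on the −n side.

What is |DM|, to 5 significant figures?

23.420

The slot axis is L1's direction at -30.7°, so u = (cos -30.7°, sin -30.7°) = (0.85985, -0.51054) and n = (−sin -30.7°, cos -30.7°) = (0.51054, 0.85985). D is at the origin and U lies 21.9 along u from D, so U = 21.9·u = (18.831, -11.181). Tangency of A1 to both parallel lines with radius 8.3 puts A and C at D ± 8.3·n: A = (4.2375, 7.1368), C = (-4.2375, -7.1368). Equal radii place N and M the same way about U: N = U + 8.3·n = (23.068, -4.0441), M = U − 8.3·n = (14.593, -18.318). Then |DM| = |M − D| = 23.420.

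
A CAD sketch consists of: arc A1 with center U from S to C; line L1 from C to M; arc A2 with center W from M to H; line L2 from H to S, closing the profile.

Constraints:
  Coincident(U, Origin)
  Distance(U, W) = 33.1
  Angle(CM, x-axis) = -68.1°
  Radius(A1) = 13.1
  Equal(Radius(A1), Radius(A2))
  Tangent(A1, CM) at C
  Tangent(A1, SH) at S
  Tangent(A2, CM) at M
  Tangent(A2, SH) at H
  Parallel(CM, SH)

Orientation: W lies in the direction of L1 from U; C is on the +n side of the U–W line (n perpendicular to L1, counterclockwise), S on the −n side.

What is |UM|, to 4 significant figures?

35.60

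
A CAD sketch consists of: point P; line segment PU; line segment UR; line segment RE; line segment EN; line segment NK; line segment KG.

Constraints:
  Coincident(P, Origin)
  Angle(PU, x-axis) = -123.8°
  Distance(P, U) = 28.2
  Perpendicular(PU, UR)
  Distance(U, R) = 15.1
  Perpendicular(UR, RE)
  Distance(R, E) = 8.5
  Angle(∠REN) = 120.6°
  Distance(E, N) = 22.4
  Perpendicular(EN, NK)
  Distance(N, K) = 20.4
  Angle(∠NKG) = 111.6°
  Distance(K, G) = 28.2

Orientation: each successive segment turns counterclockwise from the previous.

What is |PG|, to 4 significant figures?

48.22

P is at the origin; PU runs at -123.8° with length 28.2, so U = (-15.69, -23.43). PU is perpendicular to UR, so UR runs at -33.80°; with |UR| = 15.1, R = (-3.140, -31.83). UR is perpendicular to RE, so RE runs at 56.20°; with |RE| = 8.5, E = (1.589, -24.77). ∠REN = 120.6° gives EN at 115.6° from the x-axis; with |EN| = 22.4, N = (-8.090, -4.569). EN is perpendicular to NK, so NK runs at -154.4°; with |NK| = 20.4, K = (-26.49, -13.38). ∠NKG = 111.6° gives KG at -86.00° from the x-axis; with |KG| = 28.2, G = (-24.52, -41.52). Then |PG| = |G − P| = 48.22.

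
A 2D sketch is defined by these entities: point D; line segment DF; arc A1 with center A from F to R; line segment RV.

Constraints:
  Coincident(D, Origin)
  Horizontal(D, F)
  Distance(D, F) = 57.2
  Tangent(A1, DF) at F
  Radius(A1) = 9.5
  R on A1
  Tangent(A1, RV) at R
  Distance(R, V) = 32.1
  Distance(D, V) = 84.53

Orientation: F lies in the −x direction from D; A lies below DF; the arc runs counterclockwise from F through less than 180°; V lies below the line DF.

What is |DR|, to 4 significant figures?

66.60

D is at the origin; D and F share the same y with |DF| = 57.2 and F on the −x side, so F = (-57.20, 0.000). Tangency of A1 to DF means the radius AF is perpendicular to DF, so A = F + (0, -9.5) = (-57.20, -9.500). Since AR ⟂ RV (tangency), |AV| = √(9.5² + 32.1²) = 33.48 regardless of where R sits on A1. So V lies on both circle(D, 84.53) and circle(A, 33.48); the below-DF intersection is V = (-75.86, -37.29). R is the foot of the tangent from V: R = (-66.27, -6.661).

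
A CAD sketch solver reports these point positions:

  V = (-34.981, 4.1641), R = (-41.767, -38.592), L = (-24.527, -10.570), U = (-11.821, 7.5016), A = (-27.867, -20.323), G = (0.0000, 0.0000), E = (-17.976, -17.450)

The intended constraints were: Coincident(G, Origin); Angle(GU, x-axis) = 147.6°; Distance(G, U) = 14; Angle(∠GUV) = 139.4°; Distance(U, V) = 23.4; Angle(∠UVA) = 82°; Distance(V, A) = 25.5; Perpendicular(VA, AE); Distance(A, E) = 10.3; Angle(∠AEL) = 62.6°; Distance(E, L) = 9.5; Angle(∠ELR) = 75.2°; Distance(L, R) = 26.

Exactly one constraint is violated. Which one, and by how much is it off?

Distance(L, R) = 26 — off by 6.90.

G = (0.00, 0.00) ✓; GU at 147.6° ✓; |GU| = 14.00 ✓; ∠GUV = 139.4° ✓; |UV| = 23.40 ✓; ∠UVA = 82.00° ✓; |VA| = 25.50 ✓; ∠(VA, AE) = 90.00° ✓; |AE| = 10.30 ✓; ∠AEL = 62.60° ✓; |EL| = 9.500 ✓; ∠ELR = 75.20° ✓; |LR| = 32.90 ✗.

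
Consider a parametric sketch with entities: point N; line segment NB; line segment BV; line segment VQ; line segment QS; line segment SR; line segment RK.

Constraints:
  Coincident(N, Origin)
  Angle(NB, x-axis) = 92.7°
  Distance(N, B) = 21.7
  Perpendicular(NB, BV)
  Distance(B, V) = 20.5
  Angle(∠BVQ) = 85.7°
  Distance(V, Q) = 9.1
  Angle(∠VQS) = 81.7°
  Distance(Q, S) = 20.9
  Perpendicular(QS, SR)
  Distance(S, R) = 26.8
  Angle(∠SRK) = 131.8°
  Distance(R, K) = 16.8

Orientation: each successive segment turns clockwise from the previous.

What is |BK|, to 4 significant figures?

35.88

N is at the origin; NB runs at 92.7° with length 21.7, so B = (-1.022, 21.68). NB ⟂ BV, so BV runs at 2.700°; with |BV| = 20.5, V = (19.46, 22.64). ∠BVQ = 85.7° gives VQ at -91.60° from the x-axis; with |VQ| = 9.1, Q = (19.20, 13.55). ∠VQS = 81.7° gives QS at 170.1° from the x-axis; with |QS| = 20.9, S = (-1.388, 17.14). The perpendicularity gives SR at right angles to QS, so SR runs at 80.10°; with |SR| = 26.8, R = (3.220, 43.54). ∠SRK = 131.8° gives RK at 31.90° from the x-axis; with |RK| = 16.8, K = (17.48, 52.42). Then |BK| = |K − B| = 35.88.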